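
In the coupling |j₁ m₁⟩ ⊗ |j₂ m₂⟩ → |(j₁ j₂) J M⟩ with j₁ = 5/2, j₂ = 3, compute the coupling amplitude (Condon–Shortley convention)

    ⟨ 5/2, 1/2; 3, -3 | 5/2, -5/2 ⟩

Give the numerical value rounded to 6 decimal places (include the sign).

j₁+j₂−J=3  J+j₁−j₂=2  J−j₁+j₂=3  j₁+j₂+J+1=9
(j₁±m₁, j₂±m₂, J±M) = (3,2,0,6,0,5)
P² = 8640/7
sum k=0..0:
  [0] +1/72 = 1/72
S = 1/72
C² = P²·S² = 5/21 ; C = +0.487950

+√(5/21) = +0.487950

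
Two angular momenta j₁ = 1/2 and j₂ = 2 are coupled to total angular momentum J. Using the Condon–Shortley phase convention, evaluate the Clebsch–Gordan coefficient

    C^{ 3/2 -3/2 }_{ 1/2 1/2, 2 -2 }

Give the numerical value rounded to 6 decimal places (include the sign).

triangle: 1!×0!×3!/5! = 6/120
(j±m)!: 1!×0!×0!×4!×0!×3! = 144
prefactor² = (2J+1)×Δ×N² = 144/5
  k=0: +1/(0!×1!×0!×0!×0!×3!) = 1/6
Σ = 1/6  ⇒  CG² = 144/5×1/6² = 4/5
CG = +√(4/5) = +0.894427

+√(4/5) ≈ +0.894427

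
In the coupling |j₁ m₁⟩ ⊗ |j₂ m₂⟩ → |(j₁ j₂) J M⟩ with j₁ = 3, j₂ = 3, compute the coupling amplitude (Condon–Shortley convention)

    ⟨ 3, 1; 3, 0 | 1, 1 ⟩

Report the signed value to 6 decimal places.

+√(3/14) = +0.462910

j₁+j₂−J=5  J+j₁−j₂=1  J−j₁+j₂=1  j₁+j₂+J+1=8
(j₁±m₁, j₂±m₂, J±M) = (4,2,3,3,2,0)
P² = 216/7
sum k=2..2:
  [2] +1/12 = 1/12
S = 1/12
C² = P²·S² = 3/14 ; C = +0.462910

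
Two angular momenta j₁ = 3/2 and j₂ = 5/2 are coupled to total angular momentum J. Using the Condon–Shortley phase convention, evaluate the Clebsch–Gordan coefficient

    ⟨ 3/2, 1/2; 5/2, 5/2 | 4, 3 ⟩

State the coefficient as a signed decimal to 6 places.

+0.612372

j₁+j₂−J=0  J+j₁−j₂=3  J−j₁+j₂=5  j₁+j₂+J+1=9
(j₁±m₁, j₂±m₂, J±M) = (2,1,5,0,7,1)
P² = 21600
sum k=0..0:
  [0] +1/240 = 1/240
S = 1/240
C² = P²·S² = 3/8 ; C = +0.612372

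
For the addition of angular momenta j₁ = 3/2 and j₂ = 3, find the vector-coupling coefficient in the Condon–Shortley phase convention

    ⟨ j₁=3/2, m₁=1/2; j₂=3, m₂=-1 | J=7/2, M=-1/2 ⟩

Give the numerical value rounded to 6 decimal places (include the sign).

j₁+j₂−J=1  J+j₁−j₂=2  J−j₁+j₂=5  j₁+j₂+J+1=9
(j₁±m₁, j₂±m₂, J±M) = (2,1,2,4,3,4)
P² = 512/7
sum k=0..1:
  [0] +1/12 = 1/12
  [1] −1/48 = -1/48
S = 1/16
C² = P²·S² = 2/7 ; C = +0.534522

+0.534522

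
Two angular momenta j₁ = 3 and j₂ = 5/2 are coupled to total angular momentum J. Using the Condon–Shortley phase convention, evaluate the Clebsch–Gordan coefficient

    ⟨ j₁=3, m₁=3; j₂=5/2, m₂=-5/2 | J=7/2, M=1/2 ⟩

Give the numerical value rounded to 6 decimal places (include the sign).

+√(2/21) = +0.308607

√[8·2!4!3!/10! · 6!0!0!5!4!3!] = √(55296/7)
  +(−1)^0/∏(0,2,0,0,4,3)! = 1/288  (running 1/288)
⟨..|..⟩ = √(55296/7)·(1/288) = +0.308607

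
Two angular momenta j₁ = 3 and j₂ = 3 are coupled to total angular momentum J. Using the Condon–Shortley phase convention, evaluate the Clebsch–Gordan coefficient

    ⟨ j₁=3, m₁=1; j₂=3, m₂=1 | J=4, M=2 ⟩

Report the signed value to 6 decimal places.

−√(20/77) ≈ -0.509647

triangle: 2!·4!·4!/11! = 1152/39916800
(j±m)!: 4!·2!·4!·2!·6!·2! = 3317760
prefactor² = (2J+1)·Δ·N² = 331776/385
  k=0: +1/(0!·2!·2!·4!·2!·0!) = 1/192
  k=1: −1/(1!·1!·1!·3!·3!·1!) = -1/36
  k=2: +1/(2!·0!·0!·2!·4!·2!) = 1/192
Σ = -5/288  ⇒  CG² = 331776/385·(-5/288)² = 20/77
CG = −√(20/77) = -0.509647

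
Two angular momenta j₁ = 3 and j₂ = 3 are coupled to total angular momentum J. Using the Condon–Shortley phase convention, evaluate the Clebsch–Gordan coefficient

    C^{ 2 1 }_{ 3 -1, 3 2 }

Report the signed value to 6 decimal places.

-0.422577

triangle: 4!*2!*2!/9! = 96/362880
(j±m)!: 2!*4!*5!*1!*3!*1! = 34560
prefactor² = (2J+1)*Δ*N² = 320/7
  k=3: −1/(3!*1!*1!*2!*1!*0!) = -1/12
  k=4: +1/(4!*0!*0!*1!*2!*1!) = 1/48
Σ = -1/16  ⇒  CG² = 320/7*(-1/16)² = 5/28
CG = −√(5/28) = -0.422577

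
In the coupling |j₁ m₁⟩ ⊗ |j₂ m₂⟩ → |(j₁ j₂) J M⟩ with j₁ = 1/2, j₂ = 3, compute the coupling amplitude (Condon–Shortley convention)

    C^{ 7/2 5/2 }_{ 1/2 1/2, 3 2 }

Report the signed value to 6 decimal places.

√[8·0!1!6!/8! · 1!0!5!1!6!1!] = √(86400/7)
  +(−1)^0/∏(0,0,0,5,1,1)! = 1/120  (running 1/120)
⟨..|..⟩ = √(86400/7)·(1/120) = +0.925820

+√(6/7) = +0.925820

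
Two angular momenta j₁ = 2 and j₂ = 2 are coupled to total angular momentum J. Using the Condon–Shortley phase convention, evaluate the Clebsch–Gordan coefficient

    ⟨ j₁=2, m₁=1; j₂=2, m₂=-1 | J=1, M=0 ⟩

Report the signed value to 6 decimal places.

−√(1/10) ≈ -0.316228

j₁+j₂−J=3  J+j₁−j₂=1  J−j₁+j₂=1  j₁+j₂+J+1=6
(j₁±m₁, j₂±m₂, J±M) = (3,1,1,3,1,1)
P² = 9/10
sum k=0..1:
  [0] +1/6 = 1/6
  [1] −1/2 = -1/2
S = -1/3
C² = P²·S² = 1/10 ; C = -0.316228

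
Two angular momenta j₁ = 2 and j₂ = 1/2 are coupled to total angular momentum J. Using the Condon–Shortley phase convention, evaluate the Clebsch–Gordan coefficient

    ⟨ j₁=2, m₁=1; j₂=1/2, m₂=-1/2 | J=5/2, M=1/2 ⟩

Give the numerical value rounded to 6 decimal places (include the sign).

√[6·0!4!1!/6! · 3!1!0!1!3!2!] = √(72/5)
  +(−1)^0/∏(0,0,1,0,3,1)! = 1/6  (running 1/6)
⟨..|..⟩ = √(72/5)·(1/6) = +0.632456

+0.632456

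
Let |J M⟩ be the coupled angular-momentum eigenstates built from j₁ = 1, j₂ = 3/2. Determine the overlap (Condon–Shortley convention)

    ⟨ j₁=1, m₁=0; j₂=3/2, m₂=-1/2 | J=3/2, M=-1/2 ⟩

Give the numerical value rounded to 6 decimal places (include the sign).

+0.258199  (= +√(1/15))

triangle: 1!×1!×2!/5! = 2/120
(j±m)!: 1!×1!×1!×2!×1!×2! = 4
prefactor² = (2J+1)×Δ×N² = 4/15
  k=0: +1/(0!×1!×1!×1!×0!×1!) = 1
  k=1: −1/(1!×0!×0!×0!×1!×2!) = -1/2
Σ = 1/2  ⇒  CG² = 4/15×1/2² = 1/15
CG = +√(1/15) = +0.258199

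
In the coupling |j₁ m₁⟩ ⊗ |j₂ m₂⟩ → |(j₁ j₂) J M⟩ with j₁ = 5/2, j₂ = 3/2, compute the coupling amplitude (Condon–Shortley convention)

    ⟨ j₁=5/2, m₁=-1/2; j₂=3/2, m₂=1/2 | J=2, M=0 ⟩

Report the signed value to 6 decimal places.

−√(1/14) = -0.267261

√[5·2!3!1!/7! · 2!3!2!1!2!2!] = √(8/7)
  +(−1)^1/∏(1,1,2,1,1,0)! = -1/2  (running -1/2)
  +(−1)^2/∏(2,0,1,0,2,1)! = 1/4  (running -1/4)
⟨..|..⟩ = √(8/7)·(-1/4) = -0.267261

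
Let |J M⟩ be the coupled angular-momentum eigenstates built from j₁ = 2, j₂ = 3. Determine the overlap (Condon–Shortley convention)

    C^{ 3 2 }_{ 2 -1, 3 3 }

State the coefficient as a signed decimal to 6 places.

+√(5/12) ≈ +0.645497

√[7·2!2!4!/9! · 1!3!6!0!5!1!] = √(960)
  +(−1)^2/∏(2,0,1,4,1,0)! = 1/48  (running 1/48)
⟨..|..⟩ = √(960)·(1/48) = +0.645497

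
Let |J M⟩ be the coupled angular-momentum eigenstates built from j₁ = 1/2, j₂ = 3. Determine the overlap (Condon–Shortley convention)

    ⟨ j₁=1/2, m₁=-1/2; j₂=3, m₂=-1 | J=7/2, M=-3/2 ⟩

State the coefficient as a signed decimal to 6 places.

+0.845154

√[8·0!1!6!/8! · 0!1!2!4!2!5!] = √(11520/7)
  +(−1)^0/∏(0,0,1,2,0,4)! = 1/48  (running 1/48)
⟨..|..⟩ = √(11520/7)·(1/48) = +0.845154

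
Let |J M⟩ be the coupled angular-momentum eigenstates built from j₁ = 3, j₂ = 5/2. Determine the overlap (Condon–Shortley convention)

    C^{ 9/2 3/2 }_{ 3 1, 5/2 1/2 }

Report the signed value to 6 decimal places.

√[10·1!5!4!/11! · 4!2!3!2!6!3!] = √(138240/77)
  +(−1)^0/∏(0,1,2,3,3,1)! = 1/72  (running 1/72)
  +(−1)^1/∏(1,0,1,2,4,2)! = -1/96  (running 1/288)
⟨..|..⟩ = √(138240/77)·(1/288) = +0.147122

+0.147122  (= +√(5/231))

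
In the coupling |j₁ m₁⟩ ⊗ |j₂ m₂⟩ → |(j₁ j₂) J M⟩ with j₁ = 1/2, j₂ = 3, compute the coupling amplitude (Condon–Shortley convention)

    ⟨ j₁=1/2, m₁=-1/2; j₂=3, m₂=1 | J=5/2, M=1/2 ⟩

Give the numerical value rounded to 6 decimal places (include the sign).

-0.755929  (= −√(4/7))

j₁+j₂−J=1  J+j₁−j₂=0  J−j₁+j₂=5  j₁+j₂+J+1=7
(j₁±m₁, j₂±m₂, J±M) = (0,1,4,2,3,2)
P² = 576/7
sum k=1..1:
  [1] −1/12 = -1/12
S = -1/12
C² = P²·S² = 4/7 ; C = -0.755929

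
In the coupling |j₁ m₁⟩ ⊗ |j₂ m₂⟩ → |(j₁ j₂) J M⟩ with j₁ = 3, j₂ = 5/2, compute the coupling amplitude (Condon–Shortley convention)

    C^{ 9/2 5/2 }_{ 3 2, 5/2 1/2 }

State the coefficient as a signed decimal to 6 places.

j₁+j₂−J=1  J+j₁−j₂=5  J−j₁+j₂=4  j₁+j₂+J+1=11
(j₁±m₁, j₂±m₂, J±M) = (5,1,3,2,7,2)
P² = 115200/11
sum k=0..1:
  [0] +1/144 = 1/144
  [1] −1/480 = -1/480
S = 7/1440
C² = P²·S² = 49/198 ; C = +0.497468

+0.497468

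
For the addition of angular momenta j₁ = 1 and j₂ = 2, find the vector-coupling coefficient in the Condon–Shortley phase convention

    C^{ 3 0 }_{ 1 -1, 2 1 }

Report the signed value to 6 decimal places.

+√(1/5) = +0.447214

triangle: 0!·2!·4!/7! = 48/5040
(j±m)!: 0!·2!·3!·1!·3!·3! = 432
prefactor² = (2J+1)·Δ·N² = 144/5
  k=0: +1/(0!·0!·2!·3!·0!·1!) = 1/12
Σ = 1/12  ⇒  CG² = 144/5·1/12² = 1/5
CG = +√(1/5) = +0.447214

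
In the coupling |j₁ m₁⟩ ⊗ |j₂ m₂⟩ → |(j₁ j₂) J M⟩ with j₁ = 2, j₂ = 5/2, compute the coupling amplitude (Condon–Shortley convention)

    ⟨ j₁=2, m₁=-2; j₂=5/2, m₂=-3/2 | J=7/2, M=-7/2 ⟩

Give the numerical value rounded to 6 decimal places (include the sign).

triangle: 1!·3!·4!/9! = 144/362880
(j±m)!: 0!·4!·1!·4!·0!·7! = 2903040
prefactor² = (2J+1)·Δ·N² = 9216
  k=1: −1/(1!·0!·3!·0!·0!·4!) = -1/144
Σ = -1/144  ⇒  CG² = 9216·(-1/144)² = 4/9
CG = −√(4/9) = -0.666667

−√(4/9) = -0.666667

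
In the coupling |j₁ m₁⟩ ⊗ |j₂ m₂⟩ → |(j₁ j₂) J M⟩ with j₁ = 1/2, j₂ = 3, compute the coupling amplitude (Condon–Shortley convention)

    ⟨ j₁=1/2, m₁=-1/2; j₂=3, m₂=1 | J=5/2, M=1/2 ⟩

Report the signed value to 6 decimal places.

−√(4/7) ≈ -0.755929

triangle: 1!*0!*5!/7! = 120/5040
(j±m)!: 0!*1!*4!*2!*3!*2! = 576
prefactor² = (2J+1)*Δ*N² = 576/7
  k=1: −1/(1!*0!*0!*3!*0!*2!) = -1/12
Σ = -1/12  ⇒  CG² = 576/7*(-1/12)² = 4/7
CG = −√(4/7) = -0.755929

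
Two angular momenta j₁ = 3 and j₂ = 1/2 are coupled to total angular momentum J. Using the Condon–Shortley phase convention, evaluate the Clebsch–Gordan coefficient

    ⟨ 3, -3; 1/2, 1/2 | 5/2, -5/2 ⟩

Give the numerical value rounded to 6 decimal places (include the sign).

√[6·1!5!0!/7! · 0!6!1!0!0!5!] = √(86400/7)
  +(−1)^1/∏(1,0,5,0,0,0)! = -1/120  (running -1/120)
⟨..|..⟩ = √(86400/7)·(-1/120) = -0.925820

-0.925820  (= −√(6/7))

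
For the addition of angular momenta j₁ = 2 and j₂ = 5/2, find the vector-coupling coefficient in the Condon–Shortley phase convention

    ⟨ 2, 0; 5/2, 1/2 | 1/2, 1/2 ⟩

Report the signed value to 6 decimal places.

+0.447214  (= +√(1/5))

triangle: 4!*0!*1!/6! = 24/720
(j±m)!: 2!*2!*3!*2!*1!*0! = 48
prefactor² = (2J+1)*Δ*N² = 16/5
  k=2: +1/(2!*2!*0!*1!*0!*0!) = 1/4
Σ = 1/4  ⇒  CG² = 16/5*1/4² = 1/5
CG = +√(1/5) = +0.447214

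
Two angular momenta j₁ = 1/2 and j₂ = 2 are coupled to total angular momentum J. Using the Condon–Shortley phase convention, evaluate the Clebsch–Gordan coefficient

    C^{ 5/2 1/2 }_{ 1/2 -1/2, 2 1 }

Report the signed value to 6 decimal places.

√[6·0!1!4!/6! · 0!1!3!1!3!2!] = √(72/5)
  +(−1)^0/∏(0,0,1,3,0,1)! = 1/6  (running 1/6)
⟨..|..⟩ = √(72/5)·(1/6) = +0.632456

+0.632456  (= +√(2/5))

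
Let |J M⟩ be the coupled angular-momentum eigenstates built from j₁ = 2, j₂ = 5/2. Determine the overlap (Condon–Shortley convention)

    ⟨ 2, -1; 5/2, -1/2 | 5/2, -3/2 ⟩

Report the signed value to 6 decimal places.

-0.414039  (= −√(6/35))

j₁+j₂−J=2  J+j₁−j₂=2  J−j₁+j₂=3  j₁+j₂+J+1=8
(j₁±m₁, j₂±m₂, J±M) = (1,3,2,3,1,4)
P² = 216/35
sum k=1..2:
  [1] −1/4 = -1/4
  [2] +1/12 = 1/12
S = -1/6
C² = P²·S² = 6/35 ; C = -0.414039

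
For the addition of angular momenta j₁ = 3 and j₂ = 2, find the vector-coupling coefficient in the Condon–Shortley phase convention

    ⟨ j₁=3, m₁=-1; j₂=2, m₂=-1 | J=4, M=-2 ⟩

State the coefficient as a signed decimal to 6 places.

j₁+j₂−J=1  J+j₁−j₂=5  J−j₁+j₂=3  j₁+j₂+J+1=10
(j₁±m₁, j₂±m₂, J±M) = (2,4,1,3,2,6)
P² = 5184/7
sum k=0..1:
  [0] +1/48 = 1/48
  [1] −1/72 = -1/72
S = 1/144
C² = P²·S² = 1/28 ; C = +0.188982

+√(1/28) ≈ +0.188982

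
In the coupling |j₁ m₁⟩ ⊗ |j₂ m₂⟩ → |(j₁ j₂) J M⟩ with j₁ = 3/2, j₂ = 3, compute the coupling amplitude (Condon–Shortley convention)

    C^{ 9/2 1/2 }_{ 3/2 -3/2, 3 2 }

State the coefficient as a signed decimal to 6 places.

+√(1/21) = +0.218218

j₁+j₂−J=0  J+j₁−j₂=3  J−j₁+j₂=6  j₁+j₂+J+1=10
(j₁±m₁, j₂±m₂, J±M) = (0,3,5,1,5,4)
P² = 172800/7
sum k=0..0:
  [0] +1/720 = 1/720
S = 1/720
C² = P²·S² = 1/21 ; C = +0.218218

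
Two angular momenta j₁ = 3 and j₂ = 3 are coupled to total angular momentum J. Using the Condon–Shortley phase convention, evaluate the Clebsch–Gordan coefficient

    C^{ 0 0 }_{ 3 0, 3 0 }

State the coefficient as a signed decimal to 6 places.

-0.377964  (= −√(1/7))

√[1·6!0!0!/7! · 3!3!3!3!0!0!] = √(1296/7)
  +(−1)^3/∏(3,3,0,0,0,0)! = -1/36  (running -1/36)
⟨..|..⟩ = √(1296/7)·(-1/36) = -0.377964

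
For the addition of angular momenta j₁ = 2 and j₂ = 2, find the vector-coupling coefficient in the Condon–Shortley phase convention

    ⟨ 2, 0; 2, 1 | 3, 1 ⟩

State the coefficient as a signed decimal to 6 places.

−√(1/5) = -0.447214

√[7·1!3!3!/8! · 2!2!3!1!4!2!] = √(36/5)
  +(−1)^0/∏(0,1,2,3,1,0)! = 1/12  (running 1/12)
  +(−1)^1/∏(1,0,1,2,2,1)! = -1/4  (running -1/6)
⟨..|..⟩ = √(36/5)·(-1/6) = -0.447214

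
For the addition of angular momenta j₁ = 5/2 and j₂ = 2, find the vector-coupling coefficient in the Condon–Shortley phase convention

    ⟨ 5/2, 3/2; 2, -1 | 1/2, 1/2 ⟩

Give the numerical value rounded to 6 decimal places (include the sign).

triangle: 4!×1!×0!/6! = 24/720
(j±m)!: 4!×1!×1!×3!×1!×0! = 144
prefactor² = (2J+1)×Δ×N² = 48/5
  k=1: −1/(1!×3!×0!×0!×1!×0!) = -1/6
Σ = -1/6  ⇒  CG² = 48/5×(-1/6)² = 4/15
CG = −√(4/15) = -0.516398

-0.516398  (= −√(4/15))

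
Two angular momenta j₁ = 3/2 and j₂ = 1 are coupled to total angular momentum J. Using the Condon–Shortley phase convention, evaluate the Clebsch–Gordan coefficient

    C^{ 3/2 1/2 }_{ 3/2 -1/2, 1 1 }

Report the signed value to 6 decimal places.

-0.730297

√[4·1!2!1!/5! · 1!2!2!0!2!1!] = √(8/15)
  +(−1)^1/∏(1,0,1,1,1,0)! = -1  (running -1)
⟨..|..⟩ = √(8/15)·(-1) = -0.730297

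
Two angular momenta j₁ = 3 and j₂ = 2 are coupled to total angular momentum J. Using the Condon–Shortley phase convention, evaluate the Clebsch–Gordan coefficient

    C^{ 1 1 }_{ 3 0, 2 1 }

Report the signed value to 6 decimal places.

-0.292770  (= −√(3/35))

triangle: 4!*2!*0!/7! = 48/5040
(j±m)!: 3!*3!*3!*1!*2!*0! = 432
prefactor² = (2J+1)*Δ*N² = 432/35
  k=3: −1/(3!*1!*0!*0!*2!*0!) = -1/12
Σ = -1/12  ⇒  CG² = 432/35*(-1/12)² = 3/35
CG = −√(3/35) = -0.292770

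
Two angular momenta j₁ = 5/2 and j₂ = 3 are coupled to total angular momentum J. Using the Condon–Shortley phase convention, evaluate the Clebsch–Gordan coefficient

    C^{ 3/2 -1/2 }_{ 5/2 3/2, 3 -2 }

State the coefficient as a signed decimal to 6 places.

-0.218218  (= −√(1/21))

j₁+j₂−J=4  J+j₁−j₂=1  J−j₁+j₂=2  j₁+j₂+J+1=8
(j₁±m₁, j₂±m₂, J±M) = (4,1,1,5,1,2)
P² = 192/7
sum k=0..1:
  [0] +1/24 = 1/24
  [1] −1/12 = -1/12
S = -1/24
C² = P²·S² = 1/21 ; C = -0.218218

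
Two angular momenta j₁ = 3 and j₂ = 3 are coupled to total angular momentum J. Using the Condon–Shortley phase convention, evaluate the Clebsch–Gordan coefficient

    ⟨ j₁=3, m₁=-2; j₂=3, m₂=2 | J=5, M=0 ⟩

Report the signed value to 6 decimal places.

j₁+j₂−J=1  J+j₁−j₂=5  J−j₁+j₂=5  j₁+j₂+J+1=12
(j₁±m₁, j₂±m₂, J±M) = (1,5,5,1,5,5)
P² = 480000/7
sum k=0..1:
  [0] +1/14400 = 1/14400
  [1] −1/576 = -1/576
S = -1/600
C² = P²·S² = 4/21 ; C = -0.436436

-0.436436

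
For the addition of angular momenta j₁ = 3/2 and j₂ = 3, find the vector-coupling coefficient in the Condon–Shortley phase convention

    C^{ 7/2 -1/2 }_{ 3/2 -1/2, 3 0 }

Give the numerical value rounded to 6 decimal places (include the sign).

√[8·1!2!5!/9! · 1!2!3!3!3!4!] = √(384/7)
  +(−1)^0/∏(0,1,2,3,0,2)! = 1/24  (running 1/24)
  +(−1)^1/∏(1,0,1,2,1,3)! = -1/12  (running -1/24)
⟨..|..⟩ = √(384/7)·(-1/24) = -0.308607

−√(2/21) = -0.308607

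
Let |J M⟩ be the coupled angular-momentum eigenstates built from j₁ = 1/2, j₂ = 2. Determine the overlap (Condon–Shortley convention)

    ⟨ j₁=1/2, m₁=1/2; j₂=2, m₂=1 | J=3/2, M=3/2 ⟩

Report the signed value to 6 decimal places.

+√(1/5) = +0.447214

√[4·1!0!3!/5! · 1!0!3!1!3!0!] = √(36/5)
  +(−1)^0/∏(0,1,0,3,0,0)! = 1/6  (running 1/6)
⟨..|..⟩ = √(36/5)·(1/6) = +0.447214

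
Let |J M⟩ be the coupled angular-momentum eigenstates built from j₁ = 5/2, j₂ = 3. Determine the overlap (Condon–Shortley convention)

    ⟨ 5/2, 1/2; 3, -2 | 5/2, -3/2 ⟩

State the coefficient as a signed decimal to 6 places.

−√(1/14) = -0.267261

triangle: 3!*2!*3!/9! = 72/362880
(j±m)!: 3!*2!*1!*5!*1!*4! = 34560
prefactor² = (2J+1)*Δ*N² = 288/7
  k=0: +1/(0!*3!*2!*1!*0!*2!) = 1/24
  k=1: −1/(1!*2!*1!*0!*1!*3!) = -1/12
Σ = -1/24  ⇒  CG² = 288/7*(-1/24)² = 1/14
CG = −√(1/14) = -0.267261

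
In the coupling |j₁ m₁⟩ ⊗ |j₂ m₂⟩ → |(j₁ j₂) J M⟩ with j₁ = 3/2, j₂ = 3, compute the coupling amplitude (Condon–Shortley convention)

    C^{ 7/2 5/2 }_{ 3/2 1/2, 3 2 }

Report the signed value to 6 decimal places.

j₁+j₂−J=1  J+j₁−j₂=2  J−j₁+j₂=5  j₁+j₂+J+1=9
(j₁±m₁, j₂±m₂, J±M) = (2,1,5,1,6,1)
P² = 6400/7
sum k=0..1:
  [0] +1/120 = 1/120
  [1] −1/48 = -1/48
S = -1/80
C² = P²·S² = 1/7 ; C = -0.377964

-0.377964  (= −√(1/7))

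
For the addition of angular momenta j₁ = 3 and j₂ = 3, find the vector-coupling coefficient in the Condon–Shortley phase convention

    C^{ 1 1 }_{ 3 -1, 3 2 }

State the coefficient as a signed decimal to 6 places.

triangle: 5!·1!·1!/8! = 120/40320
(j±m)!: 2!·4!·5!·1!·2!·0! = 11520
prefactor² = (2J+1)·Δ·N² = 720/7
  k=4: +1/(4!·1!·0!·1!·1!·0!) = 1/24
Σ = 1/24  ⇒  CG² = 720/7·1/24² = 5/28
CG = +√(5/28) = +0.422577

+√(5/28) = +0.422577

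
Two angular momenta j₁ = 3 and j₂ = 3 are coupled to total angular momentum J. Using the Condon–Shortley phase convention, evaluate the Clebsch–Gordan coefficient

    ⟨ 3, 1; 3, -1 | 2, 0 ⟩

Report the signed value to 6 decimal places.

−√(3/28) ≈ -0.327327

triangle: 4!·2!·2!/9! = 96/362880
(j±m)!: 4!·2!·2!·4!·2!·2! = 9216
prefactor² = (2J+1)·Δ·N² = 256/21
  k=0: +1/(0!·4!·2!·2!·0!·0!) = 1/96
  k=1: −1/(1!·3!·1!·1!·1!·1!) = -1/6
  k=2: +1/(2!·2!·0!·0!·2!·2!) = 1/16
Σ = -3/32  ⇒  CG² = 256/21·(-3/32)² = 3/28
CG = −√(3/28) = -0.327327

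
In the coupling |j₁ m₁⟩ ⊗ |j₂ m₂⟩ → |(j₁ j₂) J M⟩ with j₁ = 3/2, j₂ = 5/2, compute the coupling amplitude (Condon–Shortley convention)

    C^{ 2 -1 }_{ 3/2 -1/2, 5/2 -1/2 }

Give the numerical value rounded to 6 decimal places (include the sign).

-0.545545  (= −√(25/84))

j₁+j₂−J=2  J+j₁−j₂=1  J−j₁+j₂=3  j₁+j₂+J+1=7
(j₁±m₁, j₂±m₂, J±M) = (1,2,2,3,1,3)
P² = 12/7
sum k=1..2:
  [1] −1/2 = -1/2
  [2] +1/12 = 1/12
S = -5/12
C² = P²·S² = 25/84 ; C = -0.545545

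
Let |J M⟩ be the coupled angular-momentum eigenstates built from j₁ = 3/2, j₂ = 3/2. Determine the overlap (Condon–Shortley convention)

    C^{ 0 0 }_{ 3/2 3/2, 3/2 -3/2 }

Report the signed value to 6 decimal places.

√[1·3!0!0!/4! · 3!0!0!3!0!0!] = √(9)
  +(−1)^0/∏(0,3,0,0,0,0)! = 1/6  (running 1/6)
⟨..|..⟩ = √(9)·(1/6) = +0.500000

+0.500000  (= +√(1/4))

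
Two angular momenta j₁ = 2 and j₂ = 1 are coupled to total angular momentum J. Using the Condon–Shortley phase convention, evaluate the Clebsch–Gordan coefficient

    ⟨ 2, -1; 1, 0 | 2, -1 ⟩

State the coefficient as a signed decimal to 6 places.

−√(1/6) ≈ -0.408248

j₁+j₂−J=1  J+j₁−j₂=3  J−j₁+j₂=1  j₁+j₂+J+1=6
(j₁±m₁, j₂±m₂, J±M) = (1,3,1,1,1,3)
P² = 3/2
sum k=0..1:
  [0] +1/6 = 1/6
  [1] −1/2 = -1/2
S = -1/3
C² = P²·S² = 1/6 ; C = -0.408248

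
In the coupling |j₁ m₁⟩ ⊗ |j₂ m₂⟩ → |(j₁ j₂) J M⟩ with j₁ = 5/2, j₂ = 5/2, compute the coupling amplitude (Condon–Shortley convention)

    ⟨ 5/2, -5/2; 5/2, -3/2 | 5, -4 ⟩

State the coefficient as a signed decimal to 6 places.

√[11·0!5!5!/11! · 0!5!1!4!1!9!] = √(4147200)
  +(−1)^0/∏(0,0,5,1,0,4)! = 1/2880  (running 1/2880)
⟨..|..⟩ = √(4147200)·(1/2880) = +0.707107

+√(1/2) ≈ +0.707107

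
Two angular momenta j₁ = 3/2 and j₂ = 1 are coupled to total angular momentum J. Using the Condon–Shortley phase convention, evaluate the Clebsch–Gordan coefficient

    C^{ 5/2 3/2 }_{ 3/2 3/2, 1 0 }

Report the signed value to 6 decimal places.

+√(2/5) = +0.632456

triangle: 0!*3!*2!/6! = 12/720
(j±m)!: 3!*0!*1!*1!*4!*1! = 144
prefactor² = (2J+1)*Δ*N² = 72/5
  k=0: +1/(0!*0!*0!*1!*3!*1!) = 1/6
Σ = 1/6  ⇒  CG² = 72/5*1/6² = 2/5
CG = +√(2/5) = +0.632456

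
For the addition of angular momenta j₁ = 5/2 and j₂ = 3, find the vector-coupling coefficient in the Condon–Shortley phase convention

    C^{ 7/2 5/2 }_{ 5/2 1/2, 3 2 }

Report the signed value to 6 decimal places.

-0.178174

√[8·2!3!4!/10! · 3!2!5!1!6!1!] = √(4608/7)
  +(−1)^1/∏(1,1,1,4,2,0)! = -1/48  (running -1/48)
  +(−1)^2/∏(2,0,0,3,3,1)! = 1/72  (running -1/144)
⟨..|..⟩ = √(4608/7)·(-1/144) = -0.178174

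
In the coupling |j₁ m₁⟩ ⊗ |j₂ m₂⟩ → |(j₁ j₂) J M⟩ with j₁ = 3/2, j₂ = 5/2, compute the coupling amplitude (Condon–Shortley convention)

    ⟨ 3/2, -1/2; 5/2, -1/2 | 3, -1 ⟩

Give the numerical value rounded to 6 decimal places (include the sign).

−√(1/60) = -0.129099

√[7·1!2!4!/8! · 1!2!2!3!2!4!] = √(48/5)
  +(−1)^0/∏(0,1,2,2,0,2)! = 1/8  (running 1/8)
  +(−1)^1/∏(1,0,1,1,1,3)! = -1/6  (running -1/24)
⟨..|..⟩ = √(48/5)·(-1/24) = -0.129099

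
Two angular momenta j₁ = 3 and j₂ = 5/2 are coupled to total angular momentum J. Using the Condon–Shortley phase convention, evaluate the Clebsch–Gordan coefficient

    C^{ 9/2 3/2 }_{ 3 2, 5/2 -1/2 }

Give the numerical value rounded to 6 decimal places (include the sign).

√[10·1!5!4!/11! · 5!1!2!3!6!3!] = √(345600/77)
  +(−1)^0/∏(0,1,1,2,4,2)! = 1/96  (running 1/96)
  +(−1)^1/∏(1,0,0,1,5,3)! = -1/720  (running 13/1440)
⟨..|..⟩ = √(345600/77)·(13/1440) = +0.604815

+√(169/462) ≈ +0.604815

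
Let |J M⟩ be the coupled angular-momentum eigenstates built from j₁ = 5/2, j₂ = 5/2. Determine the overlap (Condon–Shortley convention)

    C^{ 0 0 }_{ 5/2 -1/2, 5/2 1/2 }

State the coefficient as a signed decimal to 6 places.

√[1·5!0!0!/6! · 2!3!3!2!0!0!] = √(24)
  +(−1)^3/∏(3,2,0,0,0,0)! = -1/12  (running -1/12)
⟨..|..⟩ = √(24)·(-1/12) = -0.408248

-0.408248  (= −√(1/6))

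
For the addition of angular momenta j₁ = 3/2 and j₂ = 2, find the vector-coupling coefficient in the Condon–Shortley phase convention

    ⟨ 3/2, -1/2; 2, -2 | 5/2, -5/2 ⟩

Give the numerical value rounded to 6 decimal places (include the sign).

j₁+j₂−J=1  J+j₁−j₂=2  J−j₁+j₂=3  j₁+j₂+J+1=7
(j₁±m₁, j₂±m₂, J±M) = (1,2,0,4,0,5)
P² = 576/7
sum k=0..0:
  [0] +1/12 = 1/12
S = 1/12
C² = P²·S² = 4/7 ; C = +0.755929

+0.755929  (= +√(4/7))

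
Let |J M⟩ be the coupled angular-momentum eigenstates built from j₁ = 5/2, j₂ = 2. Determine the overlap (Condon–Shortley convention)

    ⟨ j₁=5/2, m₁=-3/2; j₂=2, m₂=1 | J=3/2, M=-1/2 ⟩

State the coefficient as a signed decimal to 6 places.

+0.138013

√[4·3!2!1!/7! · 1!4!3!1!1!2!] = √(96/35)
  +(−1)^2/∏(2,1,2,1,0,0)! = 1/4  (running 1/4)
  +(−1)^3/∏(3,0,1,0,1,1)! = -1/6  (running 1/12)
⟨..|..⟩ = √(96/35)·(1/12) = +0.138013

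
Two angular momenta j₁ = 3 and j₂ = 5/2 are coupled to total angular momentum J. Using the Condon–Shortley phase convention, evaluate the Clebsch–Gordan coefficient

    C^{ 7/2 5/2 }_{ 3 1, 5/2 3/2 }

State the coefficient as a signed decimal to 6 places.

−√(10/63) = -0.398410

j₁+j₂−J=2  J+j₁−j₂=4  J−j₁+j₂=3  j₁+j₂+J+1=10
(j₁±m₁, j₂±m₂, J±M) = (4,2,4,1,6,1)
P² = 18432/35
sum k=1..2:
  [1] −1/36 = -1/36
  [2] +1/96 = 1/96
S = -5/288
C² = P²·S² = 10/63 ; C = -0.398410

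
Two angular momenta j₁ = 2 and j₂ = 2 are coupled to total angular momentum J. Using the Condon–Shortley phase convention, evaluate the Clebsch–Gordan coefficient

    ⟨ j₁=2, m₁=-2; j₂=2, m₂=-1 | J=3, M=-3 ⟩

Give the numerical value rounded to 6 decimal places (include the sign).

−√(1/2) = -0.707107

j₁+j₂−J=1  J+j₁−j₂=3  J−j₁+j₂=3  j₁+j₂+J+1=8
(j₁±m₁, j₂±m₂, J±M) = (0,4,1,3,0,6)
P² = 648
sum k=1..1:
  [1] −1/36 = -1/36
S = -1/36
C² = P²·S² = 1/2 ; C = -0.707107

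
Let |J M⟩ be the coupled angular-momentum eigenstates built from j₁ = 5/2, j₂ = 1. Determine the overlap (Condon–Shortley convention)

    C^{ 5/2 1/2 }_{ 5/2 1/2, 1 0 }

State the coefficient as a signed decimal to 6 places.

√[6·1!4!1!/7! · 3!2!1!1!3!2!] = √(144/35)
  +(−1)^0/∏(0,1,2,1,2,0)! = 1/4  (running 1/4)
  +(−1)^1/∏(1,0,1,0,3,1)! = -1/6  (running 1/12)
⟨..|..⟩ = √(144/35)·(1/12) = +0.169031

+0.169031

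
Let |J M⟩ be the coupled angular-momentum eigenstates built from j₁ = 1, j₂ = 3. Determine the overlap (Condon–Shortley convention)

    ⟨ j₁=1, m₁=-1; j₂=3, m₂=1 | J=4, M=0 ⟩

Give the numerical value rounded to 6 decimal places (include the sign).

+√(3/14) ≈ +0.462910

√[9·0!2!6!/9! · 0!2!4!2!4!4!] = √(13824/7)
  +(−1)^0/∏(0,0,2,4,0,2)! = 1/96  (running 1/96)
⟨..|..⟩ = √(13824/7)·(1/96) = +0.462910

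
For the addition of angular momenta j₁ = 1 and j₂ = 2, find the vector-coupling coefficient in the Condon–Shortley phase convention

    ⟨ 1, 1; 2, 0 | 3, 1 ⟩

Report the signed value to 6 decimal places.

√[7·0!2!4!/7! · 2!0!2!2!4!2!] = √(128/5)
  +(−1)^0/∏(0,0,0,2,2,2)! = 1/8  (running 1/8)
⟨..|..⟩ = √(128/5)·(1/8) = +0.632456

+√(2/5) ≈ +0.632456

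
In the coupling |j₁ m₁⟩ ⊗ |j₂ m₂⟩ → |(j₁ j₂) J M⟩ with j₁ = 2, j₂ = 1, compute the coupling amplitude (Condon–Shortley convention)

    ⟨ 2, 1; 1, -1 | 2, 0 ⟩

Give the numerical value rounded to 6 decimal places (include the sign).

+√(1/2) ≈ +0.707107

triangle: 1!*3!*1!/6! = 6/720
(j±m)!: 3!*1!*0!*2!*2!*2! = 48
prefactor² = (2J+1)*Δ*N² = 2
  k=0: +1/(0!*1!*1!*0!*2!*1!) = 1/2
Σ = 1/2  ⇒  CG² = 2*1/2² = 1/2
CG = +√(1/2) = +0.707107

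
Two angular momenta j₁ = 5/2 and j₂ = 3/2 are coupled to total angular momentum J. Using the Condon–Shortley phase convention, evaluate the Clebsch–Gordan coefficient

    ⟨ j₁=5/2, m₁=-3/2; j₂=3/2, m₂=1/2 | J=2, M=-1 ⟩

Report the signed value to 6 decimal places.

triangle: 2!×3!×1!/7! = 12/5040
(j±m)!: 1!×4!×2!×1!×1!×3! = 288
prefactor² = (2J+1)×Δ×N² = 24/7
  k=1: −1/(1!×1!×3!×1!×0!×0!) = -1/6
  k=2: +1/(2!×0!×2!×0!×1!×1!) = 1/4
Σ = 1/12  ⇒  CG² = 24/7×1/12² = 1/42
CG = +√(1/42) = +0.154303

+√(1/42) = +0.154303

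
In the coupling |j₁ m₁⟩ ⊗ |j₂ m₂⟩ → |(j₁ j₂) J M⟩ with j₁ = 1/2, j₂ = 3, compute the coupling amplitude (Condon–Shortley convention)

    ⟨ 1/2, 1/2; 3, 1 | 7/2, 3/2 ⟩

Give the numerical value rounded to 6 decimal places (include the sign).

j₁+j₂−J=0  J+j₁−j₂=1  J−j₁+j₂=6  j₁+j₂+J+1=8
(j₁±m₁, j₂±m₂, J±M) = (1,0,4,2,5,2)
P² = 11520/7
sum k=0..0:
  [0] +1/48 = 1/48
S = 1/48
C² = P²·S² = 5/7 ; C = +0.845154

+√(5/7) = +0.845154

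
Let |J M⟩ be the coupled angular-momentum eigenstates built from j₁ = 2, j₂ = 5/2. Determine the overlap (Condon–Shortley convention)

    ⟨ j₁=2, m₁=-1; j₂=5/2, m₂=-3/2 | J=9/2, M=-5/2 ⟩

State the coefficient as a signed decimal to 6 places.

j₁+j₂−J=0  J+j₁−j₂=4  J−j₁+j₂=5  j₁+j₂+J+1=10
(j₁±m₁, j₂±m₂, J±M) = (1,3,1,4,2,7)
P² = 11520
sum k=0..0:
  [0] +1/144 = 1/144
S = 1/144
C² = P²·S² = 5/9 ; C = +0.745356

+√(5/9) ≈ +0.745356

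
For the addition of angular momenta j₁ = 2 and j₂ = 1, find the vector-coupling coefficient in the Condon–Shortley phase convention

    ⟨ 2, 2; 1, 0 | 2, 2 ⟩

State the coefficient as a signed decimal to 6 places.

triangle: 1!*3!*1!/6! = 6/720
(j±m)!: 4!*0!*1!*1!*4!*0! = 576
prefactor² = (2J+1)*Δ*N² = 24
  k=0: +1/(0!*1!*0!*1!*3!*0!) = 1/6
Σ = 1/6  ⇒  CG² = 24*1/6² = 2/3
CG = +√(2/3) = +0.816497

+0.816497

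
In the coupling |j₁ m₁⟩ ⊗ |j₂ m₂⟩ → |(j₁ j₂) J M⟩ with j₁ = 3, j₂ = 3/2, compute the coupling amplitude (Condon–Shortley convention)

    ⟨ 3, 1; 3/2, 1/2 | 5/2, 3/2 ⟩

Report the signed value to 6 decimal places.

√[6·2!4!1!/8! · 4!2!2!1!4!1!] = √(576/35)
  +(−1)^1/∏(1,1,1,1,3,0)! = -1/6  (running -1/6)
  +(−1)^2/∏(2,0,0,0,4,1)! = 1/48  (running -7/48)
⟨..|..⟩ = √(576/35)·(-7/48) = -0.591608

−√(7/20) ≈ -0.591608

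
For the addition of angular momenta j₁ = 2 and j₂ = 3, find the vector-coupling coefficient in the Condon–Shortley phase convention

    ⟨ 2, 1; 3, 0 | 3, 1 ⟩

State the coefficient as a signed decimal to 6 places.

triangle: 2!·2!·4!/9! = 96/362880
(j±m)!: 3!·1!·3!·3!·4!·2! = 10368
prefactor² = (2J+1)·Δ·N² = 96/5
  k=0: +1/(0!·2!·1!·3!·1!·1!) = 1/12
  k=1: −1/(1!·1!·0!·2!·2!·2!) = -1/8
Σ = -1/24  ⇒  CG² = 96/5·(-1/24)² = 1/30
CG = −√(1/30) = -0.182574

−√(1/30) ≈ -0.182574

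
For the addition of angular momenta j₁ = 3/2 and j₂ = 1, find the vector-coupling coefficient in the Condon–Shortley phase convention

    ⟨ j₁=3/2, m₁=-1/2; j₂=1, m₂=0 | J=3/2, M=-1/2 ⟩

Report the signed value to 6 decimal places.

j₁+j₂−J=1  J+j₁−j₂=2  J−j₁+j₂=1  j₁+j₂+J+1=5
(j₁±m₁, j₂±m₂, J±M) = (1,2,1,1,1,2)
P² = 4/15
sum k=0..1:
  [0] +1/2 = 1/2
  [1] −1/1 = -1
S = -1/2
C² = P²·S² = 1/15 ; C = -0.258199

-0.258199  (= −√(1/15))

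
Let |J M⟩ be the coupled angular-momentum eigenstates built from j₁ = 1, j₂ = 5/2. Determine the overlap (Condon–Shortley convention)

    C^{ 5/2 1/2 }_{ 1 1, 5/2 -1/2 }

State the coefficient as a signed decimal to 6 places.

+√(18/35) = +0.717137

j₁+j₂−J=1  J+j₁−j₂=1  J−j₁+j₂=4  j₁+j₂+J+1=7
(j₁±m₁, j₂±m₂, J±M) = (2,0,2,3,3,2)
P² = 288/35
sum k=0..0:
  [0] +1/4 = 1/4
S = 1/4
C² = P²·S² = 18/35 ; C = +0.717137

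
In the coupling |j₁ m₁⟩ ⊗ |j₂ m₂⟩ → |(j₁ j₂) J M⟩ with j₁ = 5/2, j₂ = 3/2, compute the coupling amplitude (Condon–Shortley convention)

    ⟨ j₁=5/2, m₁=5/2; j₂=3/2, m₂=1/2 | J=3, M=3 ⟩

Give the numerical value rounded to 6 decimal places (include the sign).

+0.790569  (= +√(5/8))

j₁+j₂−J=1  J+j₁−j₂=4  J−j₁+j₂=2  j₁+j₂+J+1=8
(j₁±m₁, j₂±m₂, J±M) = (5,0,2,1,6,0)
P² = 1440
sum k=0..0:
  [0] +1/48 = 1/48
S = 1/48
C² = P²·S² = 5/8 ; C = +0.790569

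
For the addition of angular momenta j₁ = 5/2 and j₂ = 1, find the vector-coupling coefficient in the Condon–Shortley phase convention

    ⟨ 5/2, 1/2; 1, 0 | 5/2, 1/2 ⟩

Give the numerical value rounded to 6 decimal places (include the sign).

+0.169031

triangle: 1!*4!*1!/7! = 24/5040
(j±m)!: 3!*2!*1!*1!*3!*2! = 144
prefactor² = (2J+1)*Δ*N² = 144/35
  k=0: +1/(0!*1!*2!*1!*2!*0!) = 1/4
  k=1: −1/(1!*0!*1!*0!*3!*1!) = -1/6
Σ = 1/12  ⇒  CG² = 144/35*1/12² = 1/35
CG = +√(1/35) = +0.169031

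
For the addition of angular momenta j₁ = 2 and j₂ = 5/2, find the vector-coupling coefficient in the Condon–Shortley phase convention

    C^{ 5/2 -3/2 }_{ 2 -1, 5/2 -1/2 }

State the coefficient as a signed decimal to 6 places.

−√(6/35) = -0.414039

√[6·2!2!3!/8! · 1!3!2!3!1!4!] = √(216/35)
  +(−1)^1/∏(1,1,2,1,0,2)! = -1/4  (running -1/4)
  +(−1)^2/∏(2,0,1,0,1,3)! = 1/12  (running -1/6)
⟨..|..⟩ = √(216/35)·(-1/6) = -0.414039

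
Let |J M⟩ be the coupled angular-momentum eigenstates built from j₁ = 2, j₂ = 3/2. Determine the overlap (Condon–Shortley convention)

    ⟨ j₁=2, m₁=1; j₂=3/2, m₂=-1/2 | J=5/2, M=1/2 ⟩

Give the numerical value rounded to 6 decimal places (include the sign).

j₁+j₂−J=1  J+j₁−j₂=3  J−j₁+j₂=2  j₁+j₂+J+1=7
(j₁±m₁, j₂±m₂, J±M) = (3,1,1,2,3,2)
P² = 72/35
sum k=0..1:
  [0] +1/2 = 1/2
  [1] −1/12 = -1/12
S = 5/12
C² = P²·S² = 5/14 ; C = +0.597614

+0.597614  (= +√(5/14))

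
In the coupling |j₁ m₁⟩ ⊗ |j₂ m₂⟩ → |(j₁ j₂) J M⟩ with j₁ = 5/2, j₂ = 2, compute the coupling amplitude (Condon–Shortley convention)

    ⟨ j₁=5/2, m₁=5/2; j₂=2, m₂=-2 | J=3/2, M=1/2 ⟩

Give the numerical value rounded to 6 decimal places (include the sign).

triangle: 3!*2!*1!/7! = 12/5040
(j±m)!: 5!*0!*0!*4!*2!*1! = 5760
prefactor² = (2J+1)*Δ*N² = 384/7
  k=0: +1/(0!*3!*0!*0!*2!*1!) = 1/12
Σ = 1/12  ⇒  CG² = 384/7*1/12² = 8/21
CG = +√(8/21) = +0.617213

+√(8/21) = +0.617213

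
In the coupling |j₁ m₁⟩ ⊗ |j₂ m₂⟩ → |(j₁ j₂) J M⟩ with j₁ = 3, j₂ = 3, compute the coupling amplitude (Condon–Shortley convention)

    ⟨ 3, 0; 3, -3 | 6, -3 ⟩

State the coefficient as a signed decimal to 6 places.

+0.301511

√[13·0!6!6!/13! · 3!3!0!6!3!9!] = √(671846400/11)
  +(−1)^0/∏(0,0,3,0,3,6)! = 1/25920  (running 1/25920)
⟨..|..⟩ = √(671846400/11)·(1/25920) = +0.301511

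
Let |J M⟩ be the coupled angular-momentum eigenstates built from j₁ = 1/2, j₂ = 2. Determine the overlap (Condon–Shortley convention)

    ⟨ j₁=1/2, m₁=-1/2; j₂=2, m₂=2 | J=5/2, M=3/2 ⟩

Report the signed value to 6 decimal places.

triangle: 0!×1!×4!/6! = 24/720
(j±m)!: 0!×1!×4!×0!×4!×1! = 576
prefactor² = (2J+1)×Δ×N² = 576/5
  k=0: +1/(0!×0!×1!×4!×0!×0!) = 1/24
Σ = 1/24  ⇒  CG² = 576/5×1/24² = 1/5
CG = +√(1/5) = +0.447214

+0.447214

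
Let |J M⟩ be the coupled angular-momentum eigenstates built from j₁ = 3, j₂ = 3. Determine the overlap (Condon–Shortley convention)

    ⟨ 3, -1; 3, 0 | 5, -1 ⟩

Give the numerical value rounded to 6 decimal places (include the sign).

−√(5/42) ≈ -0.345033

triangle: 1!·5!·5!/12! = 14400/479001600
(j±m)!: 2!·4!·3!·3!·4!·6! = 29859840
prefactor² = (2J+1)·Δ·N² = 69120/7
  k=0: +1/(0!·1!·4!·3!·1!·2!) = 1/288
  k=1: −1/(1!·0!·3!·2!·2!·3!) = -1/144
Σ = -1/288  ⇒  CG² = 69120/7·(-1/288)² = 5/42
CG = −√(5/42) = -0.345033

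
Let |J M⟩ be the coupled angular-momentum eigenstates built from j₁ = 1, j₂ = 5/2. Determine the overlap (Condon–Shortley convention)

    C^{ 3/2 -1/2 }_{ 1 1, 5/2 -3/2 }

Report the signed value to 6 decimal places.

triangle: 2!×0!×3!/6! = 12/720
(j±m)!: 2!×0!×1!×4!×1!×2! = 96
prefactor² = (2J+1)×Δ×N² = 32/5
  k=0: +1/(0!×2!×0!×1!×0!×2!) = 1/4
Σ = 1/4  ⇒  CG² = 32/5×1/4² = 2/5
CG = +√(2/5) = +0.632456

+√(2/5) ≈ +0.632456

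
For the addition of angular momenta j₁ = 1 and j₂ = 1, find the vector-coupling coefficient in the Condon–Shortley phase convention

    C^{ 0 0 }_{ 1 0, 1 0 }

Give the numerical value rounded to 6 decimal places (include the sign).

triangle: 2!·0!·0!/3! = 2/6
(j±m)!: 1!·1!·1!·1!·0!·0! = 1
prefactor² = (2J+1)·Δ·N² = 1/3
  k=1: −1/(1!·1!·0!·0!·0!·0!) = -1
Σ = -1  ⇒  CG² = 1/3·(-1)² = 1/3
CG = −√(1/3) = -0.577350

−√(1/3) ≈ -0.577350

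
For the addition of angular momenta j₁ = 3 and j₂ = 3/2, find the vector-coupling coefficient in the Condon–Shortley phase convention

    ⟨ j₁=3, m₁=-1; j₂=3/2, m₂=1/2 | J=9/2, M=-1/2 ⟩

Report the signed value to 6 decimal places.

+√(5/14) ≈ +0.597614

√[10·0!6!3!/10! · 2!4!2!1!4!5!] = √(23040/7)
  +(−1)^0/∏(0,0,4,2,2,1)! = 1/96  (running 1/96)
⟨..|..⟩ = √(23040/7)·(1/96) = +0.597614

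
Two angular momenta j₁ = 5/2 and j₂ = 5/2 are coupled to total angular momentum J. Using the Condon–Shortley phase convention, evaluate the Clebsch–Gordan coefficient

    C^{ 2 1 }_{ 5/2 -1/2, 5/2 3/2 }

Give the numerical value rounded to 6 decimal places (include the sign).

+√(1/7) ≈ +0.377964

√[5·3!2!2!/8! · 2!3!4!1!3!1!] = √(36/7)
  +(−1)^2/∏(2,1,1,2,1,0)! = 1/4  (running 1/4)
  +(−1)^3/∏(3,0,0,1,2,1)! = -1/12  (running 1/6)
⟨..|..⟩ = √(36/7)·(1/6) = +0.377964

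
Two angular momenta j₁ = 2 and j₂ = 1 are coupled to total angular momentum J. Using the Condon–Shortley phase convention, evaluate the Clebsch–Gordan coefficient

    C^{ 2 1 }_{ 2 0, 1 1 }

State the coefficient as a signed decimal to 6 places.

−√(1/2) ≈ -0.707107

triangle: 1!*3!*1!/6! = 6/720
(j±m)!: 2!*2!*2!*0!*3!*1! = 48
prefactor² = (2J+1)*Δ*N² = 2
  k=1: −1/(1!*0!*1!*1!*2!*0!) = -1/2
Σ = -1/2  ⇒  CG² = 2*(-1/2)² = 1/2
CG = −√(1/2) = -0.707107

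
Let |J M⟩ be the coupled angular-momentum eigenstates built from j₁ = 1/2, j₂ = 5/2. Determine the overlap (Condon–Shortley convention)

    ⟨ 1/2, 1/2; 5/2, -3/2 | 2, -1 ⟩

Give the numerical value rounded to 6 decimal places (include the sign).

√[5·1!0!4!/6! · 1!0!1!4!1!3!] = √(24)
  +(−1)^0/∏(0,1,0,1,0,3)! = 1/6  (running 1/6)
⟨..|..⟩ = √(24)·(1/6) = +0.816497

+0.816497  (= +√(2/3))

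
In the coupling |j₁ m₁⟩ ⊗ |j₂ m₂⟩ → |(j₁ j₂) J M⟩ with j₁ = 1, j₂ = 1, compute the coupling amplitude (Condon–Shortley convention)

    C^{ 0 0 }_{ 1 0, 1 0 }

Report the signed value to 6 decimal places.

−√(1/3) ≈ -0.577350

j₁+j₂−J=2  J+j₁−j₂=0  J−j₁+j₂=0  j₁+j₂+J+1=3
(j₁±m₁, j₂±m₂, J±M) = (1,1,1,1,0,0)
P² = 1/3
sum k=1..1:
  [1] −1/1 = -1
S = -1
C² = P²·S² = 1/3 ; C = -0.577350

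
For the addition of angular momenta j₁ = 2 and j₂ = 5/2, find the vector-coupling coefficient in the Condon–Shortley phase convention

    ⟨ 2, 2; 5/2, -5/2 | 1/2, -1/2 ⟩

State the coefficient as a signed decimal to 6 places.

j₁+j₂−J=4  J+j₁−j₂=0  J−j₁+j₂=1  j₁+j₂+J+1=6
(j₁±m₁, j₂±m₂, J±M) = (4,0,0,5,0,1)
P² = 192
sum k=0..0:
  [0] +1/24 = 1/24
S = 1/24
C² = P²·S² = 1/3 ; C = +0.577350

+√(1/3) = +0.577350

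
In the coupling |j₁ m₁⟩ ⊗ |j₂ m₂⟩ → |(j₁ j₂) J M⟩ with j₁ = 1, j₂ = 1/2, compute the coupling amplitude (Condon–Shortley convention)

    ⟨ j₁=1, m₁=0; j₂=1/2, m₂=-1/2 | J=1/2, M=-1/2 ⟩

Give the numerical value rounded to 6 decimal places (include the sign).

+√(1/3) ≈ +0.577350

triangle: 1!·1!·0!/3! = 1/6
(j±m)!: 1!·1!·0!·1!·0!·1! = 1
prefactor² = (2J+1)·Δ·N² = 1/3
  k=0: +1/(0!·1!·1!·0!·0!·0!) = 1
Σ = 1  ⇒  CG² = 1/3·1² = 1/3
CG = +√(1/3) = +0.577350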